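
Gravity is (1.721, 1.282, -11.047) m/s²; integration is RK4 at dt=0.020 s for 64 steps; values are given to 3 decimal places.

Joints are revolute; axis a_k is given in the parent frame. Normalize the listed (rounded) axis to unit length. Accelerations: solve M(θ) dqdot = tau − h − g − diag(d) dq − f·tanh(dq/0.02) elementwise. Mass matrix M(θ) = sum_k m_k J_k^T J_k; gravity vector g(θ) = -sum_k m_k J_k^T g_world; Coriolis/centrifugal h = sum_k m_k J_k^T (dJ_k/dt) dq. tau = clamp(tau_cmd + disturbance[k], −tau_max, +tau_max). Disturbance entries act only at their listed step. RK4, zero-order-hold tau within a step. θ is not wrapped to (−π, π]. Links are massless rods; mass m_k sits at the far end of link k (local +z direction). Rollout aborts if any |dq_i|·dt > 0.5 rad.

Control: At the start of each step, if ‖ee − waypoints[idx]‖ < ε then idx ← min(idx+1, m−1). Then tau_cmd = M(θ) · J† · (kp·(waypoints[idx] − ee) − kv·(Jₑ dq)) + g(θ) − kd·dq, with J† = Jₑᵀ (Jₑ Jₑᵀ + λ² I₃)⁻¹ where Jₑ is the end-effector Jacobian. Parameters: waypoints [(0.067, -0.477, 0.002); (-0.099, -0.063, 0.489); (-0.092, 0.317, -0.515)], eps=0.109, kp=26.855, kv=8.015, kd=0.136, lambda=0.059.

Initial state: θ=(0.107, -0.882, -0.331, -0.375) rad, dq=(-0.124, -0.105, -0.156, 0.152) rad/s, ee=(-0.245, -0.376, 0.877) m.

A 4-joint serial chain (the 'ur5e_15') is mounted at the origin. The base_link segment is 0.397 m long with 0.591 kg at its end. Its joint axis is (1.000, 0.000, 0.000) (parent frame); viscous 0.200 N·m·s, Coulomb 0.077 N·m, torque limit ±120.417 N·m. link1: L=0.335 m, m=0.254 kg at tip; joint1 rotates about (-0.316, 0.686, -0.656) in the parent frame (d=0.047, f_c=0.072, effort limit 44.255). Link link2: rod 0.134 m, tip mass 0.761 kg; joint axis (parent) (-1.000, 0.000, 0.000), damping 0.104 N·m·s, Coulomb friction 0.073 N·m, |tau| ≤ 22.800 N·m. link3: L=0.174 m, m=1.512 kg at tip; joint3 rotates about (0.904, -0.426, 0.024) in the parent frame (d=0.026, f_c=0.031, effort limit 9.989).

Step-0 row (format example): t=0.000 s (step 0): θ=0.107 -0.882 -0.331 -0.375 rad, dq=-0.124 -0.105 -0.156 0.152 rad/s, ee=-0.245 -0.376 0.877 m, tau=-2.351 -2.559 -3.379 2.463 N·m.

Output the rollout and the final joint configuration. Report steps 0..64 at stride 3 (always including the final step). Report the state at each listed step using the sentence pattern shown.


t=0.060 s (step 3): θ=0.013 -1.053 -0.442 -0.267 rad, dq=-2.630 -5.281 -1.461 4.473 rad/s, ee=-0.234 -0.383 0.847 m, tau=-0.446 -0.001 -1.714 0.702 N·m.
t=0.120 s (step 6): θ=-0.165 -1.480 -0.372 0.069 rad, dq=-2.996 -8.296 3.880 5.586 rad/s, ee=-0.203 -0.390 0.776 m, tau=3.415 0.742 -0.940 -0.589 N·m.
t=0.180 s (step 9): θ=-0.317 -1.950 -0.074 0.278 rad, dq=-2.014 -7.031 5.201 0.968 rad/s, ee=-0.159 -0.402 0.698 m, tau=-1.124 3.151 -0.913 -0.623 N·m.
t=0.240 s (step 12): θ=-0.407 -2.316 0.206 0.221 rad, dq=-1.005 -5.223 4.066 -2.345 rad/s, ee=-0.116 -0.421 0.613 m, tau=-5.269 6.222 -1.905 -0.059 N·m.
t=0.300 s (step 15): θ=-0.439 -2.582 0.421 0.066 rad, dq=-0.069 -3.750 3.170 -2.482 rad/s, ee=-0.072 -0.438 0.518 m, tau=-7.000 8.715 -3.193 0.358 N·m.
t=0.360 s (step 18): θ=-0.419 -2.774 0.591 -0.056 rad, dq=0.689 -2.697 2.527 -1.591 rad/s, ee=-0.030 -0.447 0.423 m, tau=-8.354 9.879 -3.996 0.494 N·m.
t=0.420 s (step 21): θ=-0.361 -2.912 0.722 -0.130 rad, dq=1.212 -1.925 1.848 -0.892 rad/s, ee=0.006 -0.452 0.337 m, tau=-9.738 9.809 -4.098 0.399 N·m.
t=0.480 s (step 24): θ=-0.279 -3.008 0.813 -0.170 rad, dq=1.476 -1.322 1.201 -0.463 rad/s, ee=0.034 -0.455 0.263 m, tau=-11.010 8.955 -3.723 0.189 N·m.
t=0.540 s (step 27): θ=-0.188 -3.073 0.869 -0.190 rad, dq=1.512 -0.847 0.681 -0.216 rad/s, ee=0.055 -0.459 0.201 m, tau=-12.065 7.762 -3.178 -0.021 N·m.
t=0.600 s (step 30): θ=-0.101 -3.113 0.898 -0.199 rad, dq=1.391 -0.489 0.322 -0.074 rad/s, ee=0.069 -0.463 0.152 m, tau=-12.858 6.563 -2.664 -0.177 N·m.
t=0.660 s (step 33): θ=-0.023 -3.134 0.911 -0.201 rad, dq=1.190 -0.242 0.098 -0.022 rad/s, ee=0.078 -0.467 0.112 m, tau=-13.379 5.538 -2.259 -0.266 N·m.
t=0.720 s (step 36): θ=0.015 -3.147 0.933 -0.211 rad, dq=-0.281 -0.231 0.932 -0.450 rad/s, ee=0.079 -0.464 0.090 m, tau=-27.575 6.006 0.233 -1.974 N·m.
t=0.780 s (step 39): θ=-0.045 -3.161 1.009 -0.256 rad, dq=-1.618 -0.229 1.497 -1.014 rad/s, ee=0.066 -0.433 0.109 m, tau=-18.770 5.443 -0.524 -1.335 N·m.
t=0.840 s (step 42): θ=-0.166 -3.170 1.096 -0.328 rad, dq=-2.361 -0.039 1.297 -1.295 rad/s, ee=0.046 -0.388 0.151 m, tau=-11.979 5.265 -1.272 -0.825 N·m.
t=0.900 s (step 45): θ=-0.319 -3.164 1.155 -0.409 rad, dq=-2.692 0.249 0.672 -1.343 rad/s, ee=0.024 -0.338 0.203 m, tau=-6.804 5.146 -2.072 -0.331 N·m.
t=0.960 s (step 48): θ=-0.482 -3.140 1.175 -0.484 rad, dq=-2.705 0.542 0.006 -1.067 rad/s, ee=0.001 -0.287 0.257 m, tau=-2.892 4.927 -2.862 0.145 N·m.
t=1.020 s (step 51): θ=-0.639 -3.101 1.164 -0.527 rad, dq=-2.485 0.749 -0.359 -0.420 rad/s, ee=-0.020 -0.240 0.306 m, tau=-0.001 4.604 -3.608 0.577 N·m.
t=1.080 s (step 54): θ=-0.777 -3.053 1.134 -0.538 rad, dq=-2.101 0.812 -0.596 0.008 rad/s, ee=-0.038 -0.197 0.348 m, tau=2.224 4.185 -4.165 0.980 N·m.
t=1.140 s (step 57): θ=-0.889 -3.006 1.093 -0.536 rad, dq=-1.644 0.756 -0.741 0.085 rad/s, ee=-0.054 -0.160 0.383 m, tau=3.860 3.766 -4.519 1.326 N·m.
t=1.200 s (step 60): θ=-0.974 -2.963 1.049 -0.527 rad, dq=-1.218 0.654 -0.702 0.184 rad/s, ee=-0.068 -0.129 0.412 m, tau=4.247 -2.893 7.199 -3.220 N·m.
t=1.260 s (step 63): θ=-1.032 -2.974 1.137 -0.577 rad, dq=-0.684 -0.834 3.367 -1.565 rad/s, ee=-0.078 -0.089 0.393 m, tau=5.007 0.434 1.664 -1.027 N·m.
t=1.280 s (step 64): θ=-1.043 -2.993 1.215 -0.609 rad, dq=-0.373 -1.106 4.534 -1.513 rad/s, ee=-0.080 -0.071 0.372 m.
final θ (rad): -1.043 -2.993 1.215 -0.609


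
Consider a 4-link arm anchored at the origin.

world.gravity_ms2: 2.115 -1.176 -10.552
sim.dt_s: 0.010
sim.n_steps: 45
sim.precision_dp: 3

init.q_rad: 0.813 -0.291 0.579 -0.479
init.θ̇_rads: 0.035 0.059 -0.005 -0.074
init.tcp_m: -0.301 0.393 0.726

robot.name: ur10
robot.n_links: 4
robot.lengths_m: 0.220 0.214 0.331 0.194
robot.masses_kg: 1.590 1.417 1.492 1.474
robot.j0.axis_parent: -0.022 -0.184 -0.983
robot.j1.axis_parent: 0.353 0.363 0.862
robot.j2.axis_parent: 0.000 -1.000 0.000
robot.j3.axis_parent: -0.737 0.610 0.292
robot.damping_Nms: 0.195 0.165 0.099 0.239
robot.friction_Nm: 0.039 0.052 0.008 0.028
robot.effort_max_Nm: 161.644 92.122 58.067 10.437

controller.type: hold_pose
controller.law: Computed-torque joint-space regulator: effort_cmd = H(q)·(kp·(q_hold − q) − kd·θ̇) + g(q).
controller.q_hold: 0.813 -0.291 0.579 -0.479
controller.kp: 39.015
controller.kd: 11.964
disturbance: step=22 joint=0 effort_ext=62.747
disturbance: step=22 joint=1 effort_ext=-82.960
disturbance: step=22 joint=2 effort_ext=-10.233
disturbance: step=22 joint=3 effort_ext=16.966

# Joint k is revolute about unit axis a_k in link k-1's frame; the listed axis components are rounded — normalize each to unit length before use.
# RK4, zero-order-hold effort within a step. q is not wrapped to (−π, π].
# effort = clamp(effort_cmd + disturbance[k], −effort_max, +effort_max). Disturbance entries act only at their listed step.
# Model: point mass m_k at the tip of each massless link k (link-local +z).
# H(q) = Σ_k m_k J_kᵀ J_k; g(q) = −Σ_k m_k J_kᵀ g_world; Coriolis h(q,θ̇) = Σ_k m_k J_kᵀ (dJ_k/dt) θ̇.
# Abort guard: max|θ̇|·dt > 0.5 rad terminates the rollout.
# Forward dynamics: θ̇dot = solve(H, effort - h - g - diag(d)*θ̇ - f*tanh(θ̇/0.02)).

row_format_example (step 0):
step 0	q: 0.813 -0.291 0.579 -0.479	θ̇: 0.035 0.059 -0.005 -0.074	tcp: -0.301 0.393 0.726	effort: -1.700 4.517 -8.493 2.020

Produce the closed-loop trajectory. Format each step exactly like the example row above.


step 1	q: 0.813 -0.291 0.579 -0.480	θ̇: -0.001 0.032 -0.002 -0.040	tcp: -0.301 0.393 0.726	effort: -1.721 4.548 -8.499 2.013
step 2	q: 0.813 -0.291 0.579 -0.480	θ̇: -0.012 0.023 0.001 -0.020	tcp: -0.301 0.392 0.726	effort: -1.742 4.578 -8.506 2.006
step 3	q: 0.812 -0.290 0.579 -0.480	θ̇: -0.005 0.024 0.003 -0.010	tcp: -0.301 0.392 0.726	effort: -1.763 4.607 -8.512 2.001
step 4	q: 0.812 -0.290 0.579 -0.480	θ̇: -0.006 0.020 0.003 -0.006	tcp: -0.301 0.392 0.726	effort: -1.781 4.632 -8.517 1.998
step 5	q: 0.812 -0.290 0.579 -0.480	θ̇: -0.003 0.018 0.003 -0.005	tcp: -0.302 0.392 0.726	effort: -1.797 4.655 -8.523 1.995
step 6	q: 0.812 -0.290 0.579 -0.480	θ̇: -0.003 0.015 0.002 -0.004	tcp: -0.302 0.392 0.726	effort: -1.812 4.677 -8.527 1.993
step 7	q: 0.812 -0.290 0.579 -0.480	θ̇: -0.001 0.013 0.002 -0.004	tcp: -0.302 0.392 0.726	effort: -1.825 4.696 -8.532 1.991
step 8	q: 0.811 -0.290 0.579 -0.480	θ̇: 0.000 0.012 0.001 -0.003	tcp: -0.302 0.392 0.726	effort: -1.837 4.713 -8.536 1.989
step 9	q: 0.811 -0.290 0.579 -0.480	θ̇: 0.002 0.010 0.001 -0.003	tcp: -0.302 0.392 0.726	effort: -1.848 4.729 -8.540 1.988
step 10	q: 0.811 -0.290 0.579 -0.480	θ̇: 0.004 0.010 0.001 -0.003	tcp: -0.302 0.392 0.726	effort: -1.858 4.743 -8.544 1.986
step 11	q: 0.811 -0.290 0.579 -0.480	θ̇: 0.006 0.009 0.001 -0.003	tcp: -0.302 0.392 0.726	effort: -1.867 4.756 -8.547 1.985
step 12	q: 0.811 -0.290 0.579 -0.480	θ̇: 0.009 0.010 0.001 -0.003	tcp: -0.302 0.392 0.726	effort: -1.875 4.768 -8.550 1.984
step 13	q: 0.811 -0.290 0.579 -0.480	θ̇: 0.012 0.010 0.001 -0.003	tcp: -0.302 0.392 0.726	effort: -1.883 4.779 -8.553 1.983
step 14	q: 0.811 -0.290 0.579 -0.480	θ̇: 0.015 0.011 0.001 -0.003	tcp: -0.302 0.392 0.726	effort: -1.889 4.788 -8.555 1.982
step 15	q: 0.810 -0.291 0.579 -0.480	θ̇: 0.017 0.012 0.001 -0.003	tcp: -0.302 0.392 0.726	effort: -1.895 4.797 -8.558 1.981
step 16	q: 0.810 -0.291 0.579 -0.480	θ̇: 0.019 0.013 0.001 -0.003	tcp: -0.302 0.392 0.726	effort: -1.901 4.805 -8.560 1.980
step 17	q: 0.810 -0.291 0.579 -0.480	θ̇: 0.021 0.013 0.001 -0.003	tcp: -0.302 0.392 0.726	effort: -1.906 4.812 -8.562 1.979
step 18	q: 0.810 -0.291 0.579 -0.480	θ̇: 0.021 0.013 0.001 -0.003	tcp: -0.302 0.392 0.726	effort: -1.910 4.819 -8.564 1.979
step 19	q: 0.810 -0.291 0.579 -0.480	θ̇: 0.022 0.012 0.001 -0.003	tcp: -0.302 0.392 0.726	effort: -1.914 4.825 -8.565 1.978
step 20	q: 0.810 -0.291 0.579 -0.480	θ̇: 0.022 0.012 0.001 -0.003	tcp: -0.302 0.392 0.726	effort: -1.918 4.830 -8.567 1.978
step 21	q: 0.810 -0.291 0.579 -0.480	θ̇: 0.023 0.012 0.001 -0.003	tcp: -0.302 0.392 0.726	effort: -1.921 4.835 -8.569 1.977
step 22	q: 0.810 -0.291 0.579 -0.480	θ̇: 0.023 0.012 0.001 -0.003	tcp: -0.302 0.392 0.726	effort: 60.823 -78.120 -18.803 10.437
step 23	q: 0.829 -0.289 0.569 -0.504	θ̇: 3.454 0.133 -1.862 -4.610	tcp: -0.299 0.394 0.726	effort: -9.517 14.962 -7.388 0.950
step 24	q: 0.855 -0.292 0.552 -0.543	θ̇: 2.005 -0.512 -1.546 -3.277	tcp: -0.293 0.397 0.725	effort: -8.784 14.124 -7.653 1.071
step 25	q: 0.871 -0.298 0.538 -0.571	θ̇: 1.231 -0.743 -1.259 -2.336	tcp: -0.288 0.400 0.724	effort: -8.131 13.322 -7.823 1.170
step 26	q: 0.881 -0.306 0.527 -0.591	θ̇: 0.796 -0.785 -1.016 -1.658	tcp: -0.283 0.403 0.724	effort: -7.541 12.571 -7.936 1.257
step 27	q: 0.888 -0.314 0.518 -0.605	θ̇: 0.541 -0.741 -0.812 -1.160	tcp: -0.279 0.405 0.724	effort: -7.006 11.873 -8.015 1.335
step 28	q: 0.892 -0.321 0.511 -0.614	θ̇: 0.384 -0.660 -0.643 -0.792	tcp: -0.275 0.407 0.724	effort: -6.518 11.229 -8.071 1.407
step 29	q: 0.896 -0.327 0.505 -0.621	θ̇: 0.281 -0.567 -0.502 -0.516	tcp: -0.272 0.409 0.724	effort: -6.073 10.635 -8.112 1.474
step 30	q: 0.898 -0.332 0.501 -0.625	θ̇: 0.208 -0.475 -0.385 -0.309	tcp: -0.270 0.411 0.724	effort: -5.666 10.090 -8.142 1.537
step 31	q: 0.900 -0.336 0.497 -0.627	θ̇: 0.153 -0.388 -0.288 -0.153	tcp: -0.268 0.412 0.724	effort: -5.295 9.590 -8.165 1.595
step 32	q: 0.901 -0.340 0.495 -0.628	θ̇: 0.109 -0.310 -0.206 -0.036	tcp: -0.266 0.413 0.724	effort: -4.956 9.132 -8.184 1.650
step 33	q: 0.902 -0.342 0.493 -0.628	θ̇: 0.078 -0.239 -0.142 0.036	tcp: -0.264 0.414 0.725	effort: -4.646 8.712 -8.198 1.705
step 34	q: 0.903 -0.345 0.492 -0.628	θ̇: 0.053 -0.176 -0.090 0.078	tcp: -0.263 0.415 0.725	effort: -4.364 8.328 -8.211 1.758
step 35	q: 0.903 -0.346 0.491 -0.627	θ̇: 0.031 -0.122 -0.046 0.108	tcp: -0.263 0.415 0.725	effort: -4.107 7.976 -8.222 1.807
step 36	q: 0.904 -0.347 0.491 -0.625	θ̇: 0.017 -0.070 -0.008 0.129	tcp: -0.262 0.416 0.725	effort: -3.873 7.655 -8.232 1.853
step 37	q: 0.904 -0.347 0.491 -0.624	θ̇: 0.008 -0.023 0.023 0.141	tcp: -0.262 0.416 0.725	effort: -3.661 7.361 -8.240 1.894
step 38	q: 0.904 -0.347 0.491 -0.623	θ̇: -0.018 0.004 0.047 0.148	tcp: -0.262 0.416 0.725	effort: -3.470 7.097 -8.247 1.933
step 39	q: 0.904 -0.347 0.492 -0.621	θ̇: -0.042 0.025 0.066 0.149	tcp: -0.262 0.416 0.725	effort: -3.299 6.862 -8.254 1.967
step 40	q: 0.903 -0.347 0.493 -0.620	θ̇: -0.050 0.052 0.083 0.146	tcp: -0.262 0.416 0.725	effort: -3.147 6.650 -8.261 1.999
step 41	q: 0.903 -0.346 0.494 -0.618	θ̇: -0.060 0.074 0.097 0.143	tcp: -0.262 0.416 0.725	effort: -3.009 6.456 -8.268 2.028
step 42	q: 0.902 -0.345 0.495 -0.617	θ̇: -0.069 0.092 0.109 0.140	tcp: -0.263 0.416 0.725	effort: -2.883 6.280 -8.275 2.054
step 43	q: 0.901 -0.344 0.496 -0.615	θ̇: -0.077 0.108 0.119 0.136	tcp: -0.263 0.415 0.725	effort: -2.769 6.119 -8.282 2.077
step 44	q: 0.901 -0.343 0.497 -0.614	θ̇: -0.084 0.121 0.128 0.133	tcp: -0.264 0.415 0.725	effort: -2.666 5.973 -8.289 2.099
step 45	q: 0.900 -0.342 0.498 -0.613	θ̇: -0.089 0.132 0.135 0.130	tcp: -0.265 0.415 0.725


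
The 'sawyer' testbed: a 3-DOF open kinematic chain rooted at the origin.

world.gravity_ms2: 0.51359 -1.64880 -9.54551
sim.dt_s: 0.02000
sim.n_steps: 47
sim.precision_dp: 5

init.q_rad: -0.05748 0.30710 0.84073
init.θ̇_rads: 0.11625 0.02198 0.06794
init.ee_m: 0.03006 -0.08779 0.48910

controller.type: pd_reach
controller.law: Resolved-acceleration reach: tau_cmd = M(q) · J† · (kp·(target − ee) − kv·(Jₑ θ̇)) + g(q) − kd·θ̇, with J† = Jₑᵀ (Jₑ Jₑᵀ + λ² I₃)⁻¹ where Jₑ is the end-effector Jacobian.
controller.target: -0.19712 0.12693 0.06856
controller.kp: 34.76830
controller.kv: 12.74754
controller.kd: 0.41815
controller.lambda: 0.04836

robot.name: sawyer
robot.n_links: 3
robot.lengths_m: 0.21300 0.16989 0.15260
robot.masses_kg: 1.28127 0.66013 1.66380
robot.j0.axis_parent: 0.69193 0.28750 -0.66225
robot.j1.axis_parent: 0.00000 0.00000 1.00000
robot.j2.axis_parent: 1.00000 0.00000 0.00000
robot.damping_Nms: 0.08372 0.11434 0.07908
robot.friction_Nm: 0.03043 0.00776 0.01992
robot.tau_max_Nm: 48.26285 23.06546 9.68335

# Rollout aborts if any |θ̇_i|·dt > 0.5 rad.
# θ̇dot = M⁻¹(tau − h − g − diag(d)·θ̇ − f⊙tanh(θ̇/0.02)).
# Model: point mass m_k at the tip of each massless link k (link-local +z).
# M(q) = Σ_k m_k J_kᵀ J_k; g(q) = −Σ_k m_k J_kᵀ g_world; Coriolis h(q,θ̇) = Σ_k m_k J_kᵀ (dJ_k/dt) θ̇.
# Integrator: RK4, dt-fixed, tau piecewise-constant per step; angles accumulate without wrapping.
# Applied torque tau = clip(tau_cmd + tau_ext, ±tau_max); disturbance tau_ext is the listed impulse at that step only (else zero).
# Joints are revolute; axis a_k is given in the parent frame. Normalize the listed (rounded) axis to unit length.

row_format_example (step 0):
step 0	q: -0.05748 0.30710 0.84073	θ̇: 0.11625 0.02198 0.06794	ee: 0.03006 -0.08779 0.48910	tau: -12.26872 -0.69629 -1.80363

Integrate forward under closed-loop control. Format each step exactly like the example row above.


step 1	q: -0.06752 0.29674 0.86741	θ̇: -1.10109 -1.01070 2.53487	ee: 0.02907 -0.08725 0.48684	tau: -9.47849 -0.16765 -2.72560
step 2	q: -0.09529 0.27480 0.92423	θ̇: -1.67265 -1.16979 3.12606	ee: 0.02628 -0.08378 0.48227	tau: -7.20221 -0.14101 -2.63712
step 3	q: -0.13200 0.25124 0.98788	θ̇: -2.00207 -1.18325 3.23755	ee: 0.02254 -0.07785 0.47712	tau: -5.42837 -0.16928 -2.39863
step 4	q: -0.17406 0.22772 1.05237	θ̇: -2.20938 -1.16893 3.21583	ee: 0.01811 -0.07019 0.47174	tau: -4.05408 -0.18747 -2.19177
step 5	q: -0.21951 0.20459 1.11599	θ̇: -2.34137 -1.14549 3.15292	ee: 0.01311 -0.06139 0.46614	tau: -2.97890 -0.19025 -2.04400
step 6	q: -0.26708 0.18199 1.17820	θ̇: -2.42240 -1.11709 3.07621	ee: 0.00765 -0.05191 0.46027	tau: -2.12335 -0.18012 -1.94913
step 7	q: -0.31592 0.15999 1.23882	θ̇: -2.46763 -1.08537 2.99459	ee: 0.00184 -0.04208 0.45410	tau: -1.42822 -0.16017 -1.89524
step 8	q: -0.36541 0.13866 1.29779	θ̇: -2.48730 -1.05122 2.91110	ee: -0.00425 -0.03214 0.44760	tau: -0.85036 -0.13316 -1.87133
step 9	q: -0.41511 0.11803 1.35509	θ̇: -2.48860 -1.01513 2.82679	ee: -0.01054 -0.02227 0.44079	tau: -0.35874 -0.10142 -1.86858
step 10	q: -0.46471 0.09814 1.41069	θ̇: -2.47669 -0.97740 2.74205	ee: -0.01698 -0.01259 0.43368	tau: 0.06881 -0.06690 -1.88027
step 11	q: -0.51397 0.07901 1.46460	θ̇: -2.45526 -0.93817 2.65707	ee: -0.02350 -0.00319 0.42628	tau: 0.44805 -0.03119 -1.90144
step 12	q: -0.56275 0.06069 1.51682	θ̇: -2.42703 -0.89752 2.57200	ee: -0.03006 0.00587 0.41864	tau: 0.79014 0.00442 -1.92848
step 13	q: -0.61091 0.04319 1.56734	θ̇: -2.39394 -0.85551 2.48704	ee: -0.03661 0.01455 0.41078	tau: 1.10297 0.03891 -1.95877
step 14	q: -0.65837 0.02654 1.61618	θ̇: -2.35742 -0.81222 2.40240	ee: -0.04313 0.02284 0.40275	tau: 1.39213 0.07149 -1.99051
step 15	q: -0.70509 0.01076 1.66333	θ̇: -2.31849 -0.76772 2.31834	ee: -0.04957 0.03071 0.39458	tau: 1.66154 0.10158 -2.02241
step 16	q: -0.75101 -0.00411 1.70881	θ̇: -2.27789 -0.72215 2.23512	ee: -0.05593 0.03817 0.38630	tau: 1.91401 0.12874 -2.05365
step 17	q: -0.79611 -0.01807 1.75264	θ̇: -2.23613 -0.67564 2.15297	ee: -0.06216 0.04522 0.37795	tau: 2.15156 0.15269 -2.08367
step 18	q: -0.84036 -0.03110 1.79485	θ̇: -2.19357 -0.62838 2.07215	ee: -0.06827 0.05186 0.36956	tau: 2.37565 0.17328 -2.11216
step 19	q: -0.88377 -0.04317 1.83547	θ̇: -2.15045 -0.58057 1.99287	ee: -0.07423 0.05810 0.36116	tau: 2.58736 0.19042 -2.13895
step 20	q: -0.92630 -0.05429 1.87452	θ̇: -2.10695 -0.53244 1.91531	ee: -0.08003 0.06395 0.35277	tau: 2.78751 0.20413 -2.16400
step 21	q: -0.96797 -0.06445 1.91204	θ̇: -2.06315 -0.48424 1.83964	ee: -0.08568 0.06942 0.34442	tau: 2.97676 0.21447 -2.18733
step 22	q: -1.00876 -0.07365 1.94807	θ̇: -2.01910 -0.43625 1.76599	ee: -0.09115 0.07453 0.33612	tau: 3.15563 0.22157 -2.20902
step 23	q: -1.04867 -0.08190 1.98265	θ̇: -1.97485 -0.38873 1.69446	ee: -0.09646 0.07929 0.32790	tau: 3.32456 0.22559 -2.22917
step 24	q: -1.08769 -0.08920 2.01583	θ̇: -1.93038 -0.34195 1.62512	ee: -0.10159 0.08372 0.31978	tau: 3.48396 0.22671 -2.24789
step 25	q: -1.12582 -0.09559 2.04764	θ̇: -1.88571 -0.29619 1.55801	ee: -0.10655 0.08782 0.31175	tau: 3.63416 0.22515 -2.26530
step 26	q: -1.16306 -0.10107 2.07814	θ̇: -1.84081 -0.25171 1.49317	ee: -0.11135 0.09161 0.30385	tau: 3.77549 0.22114 -2.28152
step 27	q: -1.19940 -0.10568 2.10736	θ̇: -1.79569 -0.20873 1.43060	ee: -0.11597 0.09510 0.29608	tau: 3.90825 0.21489 -2.29665
step 28	q: -1.23483 -0.10946 2.13536	θ̇: -1.75034 -0.16750 1.37030	ee: -0.12042 0.09831 0.28845	tau: 4.03272 0.20665 -2.31079
step 29	q: -1.26936 -0.11243 2.16218	θ̇: -1.70475 -0.12818 1.31225	ee: -0.12472 0.10124 0.28096	tau: 4.14918 0.19666 -2.32402
step 30	q: -1.30297 -0.11463 2.18785	θ̇: -1.65895 -0.09096 1.25641	ee: -0.12885 0.10391 0.27363	tau: 4.25790 0.18514 -2.33640
step 31	q: -1.33567 -0.11612 2.21244	θ̇: -1.61295 -0.05596 1.20275	ee: -0.13282 0.10634 0.26646	tau: 4.35912 0.17233 -2.34799
step 32	q: -1.36745 -0.11693 2.23597	θ̇: -1.56678 -0.02359 1.15122	ee: -0.13664 0.10852 0.25946	tau: 4.45311 0.15863 -2.35881
step 33	q: -1.39830 -0.11714 2.25850	θ̇: -1.52037 0.00328 1.10182	ee: -0.14031 0.11048 0.25263	tau: 4.54011 0.14618 -2.36891
step 34	q: -1.42822 -0.11689 2.28006	θ̇: -1.47380 0.02332 1.05452	ee: -0.14383 0.11221 0.24598	tau: 4.62036 0.13606 -2.37832
step 35	q: -1.45721 -0.11625 2.30069	θ̇: -1.42733 0.04308 1.00917	ee: -0.14723 0.11373 0.23950	tau: 4.69407 0.12412 -2.38699
step 36	q: -1.48528 -0.11521 2.32044	θ̇: -1.38102 0.06344 0.96570	ee: -0.15048 0.11504 0.23321	tau: 4.76148 0.10993 -2.39494
step 37	q: -1.51243 -0.11377 2.33933	θ̇: -1.33488 0.08310 0.92408	ee: -0.15360 0.11617 0.22711	tau: 4.82288 0.09452 -2.40218
step 38	q: -1.53865 -0.11196 2.35741	θ̇: -1.28892 0.10119 0.88426	ee: -0.15658 0.11713 0.22119	tau: 4.87857 0.07860 -2.40872
step 39	q: -1.56396 -0.10980 2.37472	θ̇: -1.24322 0.11739 0.84617	ee: -0.15942 0.11794 0.21545	tau: 4.92882 0.06253 -2.41458
step 40	q: -1.58835 -0.10734 2.39127	θ̇: -1.19784 0.13166 0.80976	ee: -0.16214 0.11859 0.20991	tau: 4.97393 0.04653 -2.41974
step 41	q: -1.61185 -0.10461 2.40712	θ̇: -1.15287 0.14407 0.77497	ee: -0.16473 0.11911 0.20455	tau: 5.01419 0.03069 -2.42423
step 42	q: -1.63445 -0.10165 2.42229	θ̇: -1.10839 0.15473 0.74173	ee: -0.16719 0.11950 0.19938	tau: 5.04987 0.01511 -2.42805
step 43	q: -1.65617 -0.09850 2.43680	θ̇: -1.06448 0.16377 0.70998	ee: -0.16953 0.11978 0.19439	tau: 5.08127 -0.00014 -2.43121
step 44	q: -1.67702 -0.09518 2.45070	θ̇: -1.02121 0.17131 0.67967	ee: -0.17176 0.11995 0.18958	tau: 5.10867 -0.01502 -2.43374
step 45	q: -1.69701 -0.09172 2.46401	θ̇: -0.97866 0.17750 0.65074	ee: -0.17387 0.12003 0.18496	tau: 5.13235 -0.02947 -2.43564
step 46	q: -1.71616 -0.08816 2.47675	θ̇: -0.93690 0.18245 0.62312	ee: -0.17587 0.12002 0.18052	tau: 5.15259 -0.04347 -2.43696
step 47	q: -1.73448 -0.08450 2.48895	θ̇: -0.89598 0.18631 0.59677	ee: -0.17776 0.11994 0.17625


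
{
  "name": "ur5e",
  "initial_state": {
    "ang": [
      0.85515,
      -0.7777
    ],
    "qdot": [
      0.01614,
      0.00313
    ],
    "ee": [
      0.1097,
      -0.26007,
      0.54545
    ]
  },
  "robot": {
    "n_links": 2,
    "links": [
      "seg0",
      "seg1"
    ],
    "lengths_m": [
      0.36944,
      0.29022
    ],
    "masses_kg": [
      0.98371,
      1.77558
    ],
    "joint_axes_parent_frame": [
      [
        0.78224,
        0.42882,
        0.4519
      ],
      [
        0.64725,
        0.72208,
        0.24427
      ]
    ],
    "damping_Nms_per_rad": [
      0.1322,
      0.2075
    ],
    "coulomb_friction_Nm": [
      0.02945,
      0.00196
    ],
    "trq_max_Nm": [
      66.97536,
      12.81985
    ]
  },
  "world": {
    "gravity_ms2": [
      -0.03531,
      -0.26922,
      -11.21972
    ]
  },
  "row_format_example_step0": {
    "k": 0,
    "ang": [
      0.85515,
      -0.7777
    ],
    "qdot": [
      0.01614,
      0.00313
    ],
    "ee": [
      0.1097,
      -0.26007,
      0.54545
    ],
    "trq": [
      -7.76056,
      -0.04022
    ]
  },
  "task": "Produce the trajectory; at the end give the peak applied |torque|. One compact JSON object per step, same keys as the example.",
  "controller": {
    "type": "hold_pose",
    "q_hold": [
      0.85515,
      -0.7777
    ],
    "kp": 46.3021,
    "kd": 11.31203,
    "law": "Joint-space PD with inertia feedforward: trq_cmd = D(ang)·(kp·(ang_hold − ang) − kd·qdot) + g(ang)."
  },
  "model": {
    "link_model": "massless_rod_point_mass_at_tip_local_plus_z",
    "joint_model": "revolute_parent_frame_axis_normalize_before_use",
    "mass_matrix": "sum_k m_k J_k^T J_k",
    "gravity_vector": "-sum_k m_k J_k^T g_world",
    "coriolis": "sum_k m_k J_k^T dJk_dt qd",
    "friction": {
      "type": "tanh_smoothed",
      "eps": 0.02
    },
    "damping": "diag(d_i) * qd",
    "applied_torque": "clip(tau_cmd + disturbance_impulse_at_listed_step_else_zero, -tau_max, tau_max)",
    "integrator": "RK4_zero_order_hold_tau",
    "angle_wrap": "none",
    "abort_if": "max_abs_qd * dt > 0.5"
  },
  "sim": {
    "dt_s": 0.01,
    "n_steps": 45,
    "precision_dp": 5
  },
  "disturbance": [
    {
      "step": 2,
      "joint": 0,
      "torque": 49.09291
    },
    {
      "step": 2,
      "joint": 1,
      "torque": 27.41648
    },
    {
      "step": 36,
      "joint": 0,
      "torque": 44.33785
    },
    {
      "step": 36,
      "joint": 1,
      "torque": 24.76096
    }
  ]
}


{"k":1,"ang":[0.8553,-0.77766],"qdot":[0.01354,0.00411],"ee":[0.10976,-0.26013,0.54541],"trq":[-7.75001,-0.03719]}
{"k":2,"ang":[0.85542,-0.77762],"qdot":[0.0113,0.00471],"ee":[0.10981,-0.26018,0.54538],"trq":[41.35268,12.81985]}
{"k":3,"ang":[0.86094,-0.78265],"qdot":[1.08717,-0.99979],"ee":[0.11061,-0.26141,0.54398],"trq":[-13.42505,-1.52815]}
{"k":4,"ang":[0.87106,-0.79176],"qdot":[0.93908,-0.8248],"ee":[0.11212,-0.26366,0.54138],"trq":[-13.04262,-1.43758]}
{"k":5,"ang":[0.87979,-0.79925],"qdot":[0.80688,-0.67611],"ee":[0.1135,-0.26563,0.53913],"trq":[-12.67799,-1.3491]}
{"k":6,"ang":[0.88726,-0.80537],"qdot":[0.6888,-0.54967],"ee":[0.11475,-0.26736,0.53718],"trq":[-12.33097,-1.26294]}
{"k":7,"ang":[0.89362,-0.81032],"qdot":[0.5833,-0.44211],"ee":[0.11587,-0.26886,0.53552],"trq":[-12.00128,-1.17931]}
{"k":8,"ang":[0.89898,-0.81428],"qdot":[0.48905,-0.35059],"ee":[0.11686,-0.27015,0.53411],"trq":[-11.68854,-1.0984]}
{"k":9,"ang":[0.90344,-0.81739],"qdot":[0.40488,-0.27275],"ee":[0.11773,-0.27125,0.53294],"trq":[-11.39233,-1.02037]}
{"k":10,"ang":[0.90711,-0.81978],"qdot":[0.32977,-0.20658],"ee":[0.11848,-0.27218,0.53196],"trq":[-11.11217,-0.94532]}
{"k":11,"ang":[0.91008,-0.82157],"qdot":[0.26281,-0.15038],"ee":[0.11911,-0.27295,0.53118],"trq":[-10.84753,-0.87336]}
{"k":12,"ang":[0.9124,-0.82283],"qdot":[0.2032,-0.10273],"ee":[0.11965,-0.27358,0.53056],"trq":[-10.59788,-0.80453]}
{"k":13,"ang":[0.91417,-0.82365],"qdot":[0.15023,-0.06239],"ee":[0.12008,-0.27408,0.53009],"trq":[-10.36266,-0.73888]}
{"k":14,"ang":[0.91544,-0.8241],"qdot":[0.10326,-0.02835],"ee":[0.12043,-0.27446,0.52975],"trq":[-10.14132,-0.67641]}
{"k":15,"ang":[0.91626,-0.82424],"qdot":[0.06176,0.00013],"ee":[0.12068,-0.27473,0.52953],"trq":[-9.93328,-0.617]}
{"k":16,"ang":[0.9167,-0.82412],"qdot":[0.02534,0.02352],"ee":[0.12086,-0.27491,0.52942],"trq":[-9.73813,-0.5605]}
{"k":17,"ang":[0.91679,-0.8238],"qdot":[-0.00594,0.04168],"ee":[0.12097,-0.275,0.52939],"trq":[-9.55706,-0.50702]}
{"k":18,"ang":[0.9166,-0.82331],"qdot":[-0.03207,0.05444],"ee":[0.12101,-0.27501,0.52944],"trq":[-9.39116,-0.45657]}
{"k":19,"ang":[0.91617,-0.82272],"qdot":[-0.05454,0.0643],"ee":[0.12099,-0.27496,0.52956],"trq":[-9.23688,-0.40909]}
{"k":20,"ang":[0.91553,-0.82204],"qdot":[-0.07402,0.07218],"ee":[0.12092,-0.27484,0.52973],"trq":[-9.09279,-0.3645]}
{"k":21,"ang":[0.9147,-0.82128],"qdot":[-0.09081,0.07841],"ee":[0.1208,-0.27467,0.52995],"trq":[-8.95833,-0.3227]}
{"k":22,"ang":[0.91372,-0.82048],"qdot":[-0.10517,0.08325],"ee":[0.12064,-0.27445,0.53021],"trq":[-8.83301,-0.28361]}
{"k":23,"ang":[0.91261,-0.81962],"qdot":[-0.11734,0.08691],"ee":[0.12044,-0.2742,0.53051],"trq":[-8.71637,-0.24711]}
{"k":24,"ang":[0.91138,-0.81874],"qdot":[-0.12752,0.08954],"ee":[0.12021,-0.2739,0.53084],"trq":[-8.60797,-0.21311]}
{"k":25,"ang":[0.91007,-0.81784],"qdot":[-0.13592,0.09132],"ee":[0.11995,-0.27358,0.53119],"trq":[-8.50737,-0.1815]}
{"k":26,"ang":[0.90867,-0.81692],"qdot":[-0.1427,0.09237],"ee":[0.11967,-0.27323,0.53156],"trq":[-8.41415,-0.15217]}
{"k":27,"ang":[0.90722,-0.81599],"qdot":[-0.14804,0.0928],"ee":[0.11937,-0.27286,0.53194],"trq":[-8.3279,-0.12502]}
{"k":28,"ang":[0.90572,-0.81507],"qdot":[-0.15207,0.09271],"ee":[0.11905,-0.27247,0.53234],"trq":[-8.24824,-0.09995]}
{"k":29,"ang":[0.90419,-0.81414],"qdot":[-0.15495,0.09219],"ee":[0.11872,-0.27207,0.53275],"trq":[-8.17479,-0.07684]}
{"k":30,"ang":[0.90263,-0.81323],"qdot":[-0.15679,0.0913],"ee":[0.11838,-0.27166,0.53316],"trq":[-8.10719,-0.05559]}
{"k":31,"ang":[0.90106,-0.81232],"qdot":[-0.15771,0.09012],"ee":[0.11803,-0.27124,0.53357],"trq":[-8.04508,-0.03612]}
{"k":32,"ang":[0.89948,-0.81143],"qdot":[-0.15781,0.08869],"ee":[0.11768,-0.27081,0.53399],"trq":[-7.98815,-0.01831]}
{"k":33,"ang":[0.8979,-0.81055],"qdot":[-0.1572,0.08707],"ee":[0.11732,-0.27039,0.5344],"trq":[-7.93606,-0.00208]}
{"k":34,"ang":[0.89634,-0.80969],"qdot":[-0.15595,0.08529],"ee":[0.11697,-0.26996,0.53481],"trq":[-7.88852,0.01266]}
{"k":35,"ang":[0.89479,-0.80884],"qdot":[-0.15415,0.08339],"ee":[0.11661,-0.26954,0.53522],"trq":[-7.84524,0.02602]}
{"k":36,"ang":[0.89326,-0.80802],"qdot":[-0.15186,0.0814],"ee":[0.11626,-0.26912,0.53562],"trq":[36.53193,12.81985]}
{"k":37,"ang":[0.89618,-0.81049],"qdot":[0.73243,-0.56729],"ee":[0.11673,-0.26977,0.53485],"trq":[-12.90841,-1.43917]}
{"k":38,"ang":[0.90292,-0.81558],"qdot":[0.61734,-0.45389],"ee":[0.11795,-0.27137,0.53308],"trq":[-12.5341,-1.34233]}
{"k":39,"ang":[0.90858,-0.81964],"qdot":[0.51457,-0.35763],"ee":[0.11902,-0.27274,0.53158],"trq":[-12.17937,-1.24882]}
{"k":40,"ang":[0.91326,-0.8228],"qdot":[0.42285,-0.27591],"ee":[0.11996,-0.2739,0.53033],"trq":[-11.84367,-1.1588]}
{"k":41,"ang":[0.91708,-0.82521],"qdot":[0.34104,-0.20658],"ee":[0.12075,-0.27487,0.52931],"trq":[-11.52644,-1.07237]}
{"k":42,"ang":[0.92012,-0.82697],"qdot":[0.26817,-0.14781],"ee":[0.12142,-0.27566,0.5285],"trq":[-11.22705,-0.98963]}
{"k":43,"ang":[0.92248,-0.8282],"qdot":[0.20335,-0.09807],"ee":[0.12197,-0.2763,0.52786],"trq":[-10.94485,-0.91062]}
{"k":44,"ang":[0.92423,-0.82897],"qdot":[0.14579,-0.05604],"ee":[0.12241,-0.27679,0.5274],"trq":[-10.6792,-0.83537]}
{"k":45,"ang":[0.92543,-0.82935],"qdot":[0.09481,-0.02064],"ee":[0.12275,-0.27716,0.52707]}
{"summary": "max |trq| (N\u00b7m): 41.35268"}


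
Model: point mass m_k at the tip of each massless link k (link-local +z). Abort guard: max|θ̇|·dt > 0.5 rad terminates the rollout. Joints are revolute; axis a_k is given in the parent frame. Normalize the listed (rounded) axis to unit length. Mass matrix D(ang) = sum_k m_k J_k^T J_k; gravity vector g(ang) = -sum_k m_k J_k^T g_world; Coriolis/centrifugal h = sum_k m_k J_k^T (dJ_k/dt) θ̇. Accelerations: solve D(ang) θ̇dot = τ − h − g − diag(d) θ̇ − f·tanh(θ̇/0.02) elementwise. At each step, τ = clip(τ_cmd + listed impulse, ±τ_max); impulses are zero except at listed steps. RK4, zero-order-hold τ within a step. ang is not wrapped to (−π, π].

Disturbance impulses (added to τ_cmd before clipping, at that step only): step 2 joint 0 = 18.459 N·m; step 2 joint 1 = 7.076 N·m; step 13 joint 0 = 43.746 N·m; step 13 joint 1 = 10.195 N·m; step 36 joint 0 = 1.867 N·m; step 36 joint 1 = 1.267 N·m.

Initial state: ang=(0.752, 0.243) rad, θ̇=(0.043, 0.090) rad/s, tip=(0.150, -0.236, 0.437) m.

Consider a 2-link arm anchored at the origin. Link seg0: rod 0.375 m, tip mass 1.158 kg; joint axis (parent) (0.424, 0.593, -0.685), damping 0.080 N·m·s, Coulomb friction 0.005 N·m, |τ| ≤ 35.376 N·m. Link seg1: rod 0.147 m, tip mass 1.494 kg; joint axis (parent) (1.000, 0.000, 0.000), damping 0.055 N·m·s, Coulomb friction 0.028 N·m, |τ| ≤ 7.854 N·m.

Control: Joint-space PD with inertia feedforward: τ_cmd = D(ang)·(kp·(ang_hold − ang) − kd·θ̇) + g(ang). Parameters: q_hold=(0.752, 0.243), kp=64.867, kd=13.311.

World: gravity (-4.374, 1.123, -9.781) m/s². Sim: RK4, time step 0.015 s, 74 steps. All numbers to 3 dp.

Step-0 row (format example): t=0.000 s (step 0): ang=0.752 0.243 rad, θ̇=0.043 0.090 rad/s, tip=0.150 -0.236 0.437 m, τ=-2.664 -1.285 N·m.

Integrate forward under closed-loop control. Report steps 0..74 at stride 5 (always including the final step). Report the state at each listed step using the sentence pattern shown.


t=0.075 s (step 5): ang=0.773 0.318 rad, θ̇=0.415 1.318 rad/s, tip=0.145 -0.249 0.429 m, τ=-5.571 -2.426 N·m.
t=0.150 s (step 10): ang=0.789 0.358 rad, θ̇=0.051 0.000 rad/s, tip=0.143 -0.257 0.423 m, τ=-3.967 -1.851 N·m.
t=0.225 s (step 15): ang=0.826 0.377 rad, θ̇=1.434 0.818 rad/s, tip=0.143 -0.269 0.414 m, τ=-10.264 -3.255 N·m.
t=0.300 s (step 20): ang=0.879 0.387 rad, θ̇=0.123 -0.252 rad/s, tip=0.145 -0.284 0.403 m, τ=-6.299 -2.206 N·m.
t=0.375 s (step 25): ang=0.866 0.359 rad, θ̇=-0.373 -0.439 rad/s, tip=0.148 -0.279 0.408 m, τ=-4.055 -1.672 N·m.
t=0.450 s (step 30): ang=0.833 0.327 rad, θ̇=-0.447 -0.415 rad/s, tip=0.149 -0.267 0.416 m, τ=-2.909 -1.396 N·m.
t=0.525 s (step 35): ang=0.803 0.299 rad, θ̇=-0.366 -0.309 rad/s, tip=0.149 -0.256 0.424 m, τ=-2.401 -1.272 N·m.
t=0.600 s (step 40): ang=0.780 0.300 rad, θ̇=-0.236 -0.025 rad/s, tip=0.148 -0.249 0.428 m, τ=-2.490 -1.397 N·m.
t=0.675 s (step 45): ang=0.766 0.293 rad, θ̇=-0.152 -0.129 rad/s, tip=0.147 -0.245 0.432 m, τ=-2.342 -1.324 N·m.
t=0.750 s (step 50): ang=0.757 0.283 rad, θ̇=-0.088 -0.127 rad/s, tip=0.147 -0.241 0.434 m, τ=-2.316 -1.291 N·m.
t=0.825 s (step 55): ang=0.752 0.275 rad, θ̇=-0.045 -0.095 rad/s, tip=0.147 -0.239 0.435 m, τ=-2.337 -1.279 N·m.
t=0.900 s (step 60): ang=0.749 0.269 rad, θ̇=-0.020 -0.063 rad/s, tip=0.148 -0.238 0.436 m, τ=-2.369 -1.277 N·m.
t=0.975 s (step 65): ang=0.749 0.265 rad, θ̇=-0.006 -0.039 rad/s, tip=0.148 -0.237 0.437 m, τ=-2.396 -1.277 N·m.
t=1.050 s (step 70): ang=0.748 0.263 rad, θ̇=0.000 -0.026 rad/s, tip=0.148 -0.237 0.437 m, τ=-2.414 -1.276 N·m.
t=1.110 s (step 74): ang=0.748 0.261 rad, θ̇=0.003 -0.022 rad/s, tip=0.148 -0.237 0.437 m.


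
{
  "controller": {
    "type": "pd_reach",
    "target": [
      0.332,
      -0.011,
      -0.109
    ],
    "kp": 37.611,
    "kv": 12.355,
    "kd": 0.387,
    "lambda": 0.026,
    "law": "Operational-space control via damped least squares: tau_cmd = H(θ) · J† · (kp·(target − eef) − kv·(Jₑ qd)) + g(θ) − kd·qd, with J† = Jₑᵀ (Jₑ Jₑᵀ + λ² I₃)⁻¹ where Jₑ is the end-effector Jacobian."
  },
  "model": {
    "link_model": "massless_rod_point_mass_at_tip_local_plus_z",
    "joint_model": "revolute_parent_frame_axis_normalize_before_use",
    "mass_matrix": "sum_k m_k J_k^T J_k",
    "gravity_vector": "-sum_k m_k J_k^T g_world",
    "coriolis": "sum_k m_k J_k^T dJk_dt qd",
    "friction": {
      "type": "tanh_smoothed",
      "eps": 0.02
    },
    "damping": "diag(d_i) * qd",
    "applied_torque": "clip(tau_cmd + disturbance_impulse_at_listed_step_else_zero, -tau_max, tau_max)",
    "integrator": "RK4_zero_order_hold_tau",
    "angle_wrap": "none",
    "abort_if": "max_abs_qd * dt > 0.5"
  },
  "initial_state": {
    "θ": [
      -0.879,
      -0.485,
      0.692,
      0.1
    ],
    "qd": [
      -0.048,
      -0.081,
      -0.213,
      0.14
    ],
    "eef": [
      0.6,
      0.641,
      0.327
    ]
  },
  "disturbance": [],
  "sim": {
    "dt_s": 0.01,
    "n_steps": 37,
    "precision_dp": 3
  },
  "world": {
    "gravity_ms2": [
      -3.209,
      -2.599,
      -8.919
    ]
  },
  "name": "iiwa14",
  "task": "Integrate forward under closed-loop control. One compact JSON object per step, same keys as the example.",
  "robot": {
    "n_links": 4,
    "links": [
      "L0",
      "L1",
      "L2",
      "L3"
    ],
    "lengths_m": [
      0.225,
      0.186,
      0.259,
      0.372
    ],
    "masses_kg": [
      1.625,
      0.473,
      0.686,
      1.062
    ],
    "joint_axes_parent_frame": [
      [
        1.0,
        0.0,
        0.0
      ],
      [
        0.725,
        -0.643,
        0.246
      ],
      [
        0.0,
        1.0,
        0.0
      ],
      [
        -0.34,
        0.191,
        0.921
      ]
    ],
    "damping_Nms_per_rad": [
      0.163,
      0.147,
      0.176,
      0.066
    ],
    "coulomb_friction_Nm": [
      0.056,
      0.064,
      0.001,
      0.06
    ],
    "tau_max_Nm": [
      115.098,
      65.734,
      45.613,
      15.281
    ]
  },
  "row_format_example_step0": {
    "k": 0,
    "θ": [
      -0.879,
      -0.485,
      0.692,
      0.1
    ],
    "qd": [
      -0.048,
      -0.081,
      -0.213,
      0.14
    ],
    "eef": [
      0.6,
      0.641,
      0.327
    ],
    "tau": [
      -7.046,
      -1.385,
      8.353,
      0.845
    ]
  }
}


{"k":1,"\u03b8":[-0.886,-0.473,0.702,0.106],"qd":[-1.292,2.447,2.246,1.077],"eef":[0.599,0.64,0.326],"tau":[-4.508,-1.438,6.187,0.229]}
{"k":2,"\u03b8":[-0.903,-0.441,0.732,0.115],"qd":[-2.115,3.882,3.759,0.666],"eef":[0.598,0.638,0.323],"tau":[-2.06,-1.534,5.003,0.199]}
{"k":3,"\u03b8":[-0.927,-0.398,0.775,0.119],"qd":[-2.609,4.69,4.653,0.039],"eef":[0.597,0.635,0.32],"tau":[0.594,-1.46,4.327,0.251]}
{"k":4,"\u03b8":[-0.954,-0.349,0.824,0.117],"qd":[-2.843,5.107,5.12,-0.337],"eef":[0.596,0.631,0.316],"tau":[3.46,-1.133,3.879,0.181]}
{"k":5,"\u03b8":[-0.983,-0.298,0.876,0.113],"qd":[-2.894,5.231,5.287,-0.58],"eef":[0.594,0.627,0.311],"tau":[6.186,-0.632,3.511,0.059]}
{"k":6,"\u03b8":[-1.011,-0.246,0.928,0.107],"qd":[-2.825,5.17,5.268,-0.676],"eef":[0.593,0.621,0.305],"tau":[8.637,-0.03,3.136,-0.112]}
{"k":7,"\u03b8":[-1.039,-0.195,0.98,0.1],"qd":[-2.681,5.003,5.146,-0.64],"eef":[0.591,0.616,0.297],"tau":[10.761,0.602,2.718,-0.319]}
{"k":8,"\u03b8":[-1.065,-0.146,1.031,0.094],"qd":[-2.496,4.782,4.977,-0.516],"eef":[0.59,0.61,0.29],"tau":[12.547,1.213,2.25,-0.539]}
{"k":9,"\u03b8":[-1.088,-0.099,1.08,0.09],"qd":[-2.288,4.542,4.795,-0.344],"eef":[0.589,0.603,0.281],"tau":[14.01,1.77,1.738,-0.755]}
{"k":10,"\u03b8":[-1.11,-0.055,1.127,0.087],"qd":[-2.072,4.301,4.62,-0.151],"eef":[0.588,0.597,0.273],"tau":[15.181,2.256,1.195,-0.955]}
{"k":11,"\u03b8":[-1.13,-0.013,1.172,0.087],"qd":[-1.855,4.071,4.463,0.019],"eef":[0.587,0.589,0.263],"tau":[16.077,2.663,0.631,-1.121]}
{"k":12,"\u03b8":[-1.147,0.026,1.216,0.087],"qd":[-1.65,3.857,4.334,0.085],"eef":[0.587,0.582,0.254],"tau":[16.673,2.979,0.062,-1.215]}
{"k":13,"\u03b8":[-1.163,0.064,1.259,0.089],"qd":[-1.44,3.659,4.219,0.199],"eef":[0.586,0.574,0.245],"tau":[17.135,3.247,-0.509,-1.314]}
{"k":14,"\u03b8":[-1.176,0.099,1.3,0.091],"qd":[-1.229,3.477,4.119,0.329],"eef":[0.586,0.565,0.236],"tau":[17.464,3.468,-1.074,-1.405]}
{"k":15,"\u03b8":[-1.187,0.133,1.341,0.095],"qd":[-1.016,3.309,4.034,0.458],"eef":[0.585,0.556,0.226],"tau":[17.667,3.643,-1.628,-1.482]}
{"k":16,"\u03b8":[-1.196,0.165,1.381,0.101],"qd":[-0.804,3.153,3.962,0.576],"eef":[0.585,0.547,0.217],"tau":[17.756,3.779,-2.169,-1.542]}
{"k":17,"\u03b8":[-1.203,0.196,1.42,0.107],"qd":[-0.59,3.004,3.901,0.683],"eef":[0.585,0.537,0.208],"tau":[17.74,3.882,-2.692,-1.586]}
{"k":18,"\u03b8":[-1.208,0.225,1.459,0.114],"qd":[-0.376,2.862,3.848,0.775],"eef":[0.584,0.527,0.2],"tau":[17.63,3.958,-3.196,-1.613]}
{"k":19,"\u03b8":[-1.211,0.253,1.497,0.122],"qd":[-0.162,2.723,3.802,0.854],"eef":[0.584,0.517,0.191],"tau":[17.434,4.012,-3.68,-1.626]}
{"k":20,"\u03b8":[-1.211,0.28,1.535,0.131],"qd":[0.051,2.586,3.76,0.916],"eef":[0.583,0.506,0.183],"tau":[17.159,4.047,-4.142,-1.624]}
{"k":21,"\u03b8":[-1.21,0.305,1.572,0.141],"qd":[0.261,2.452,3.723,0.951],"eef":[0.582,0.495,0.175],"tau":[16.811,4.067,-4.582,-1.604]}
{"k":22,"\u03b8":[-1.206,0.329,1.609,0.15],"qd":[0.47,2.313,3.684,0.982],"eef":[0.581,0.483,0.167],"tau":[16.405,4.08,-4.998,-1.577]}
{"k":23,"\u03b8":[-1.2,0.351,1.646,0.16],"qd":[0.678,2.168,3.643,1.003],"eef":[0.58,0.472,0.159],"tau":[15.94,4.089,-5.391,-1.541]}
{"k":24,"\u03b8":[-1.193,0.372,1.682,0.171],"qd":[0.881,2.019,3.599,1.012],"eef":[0.579,0.46,0.152],"tau":[15.421,4.095,-5.76,-1.497]}
{"k":25,"\u03b8":[-1.183,0.391,1.718,0.181],"qd":[1.079,1.866,3.551,1.008],"eef":[0.577,0.448,0.145],"tau":[14.853,4.1,-6.104,-1.444]}
{"k":26,"\u03b8":[-1.171,0.409,1.753,0.191],"qd":[1.27,1.708,3.499,0.992],"eef":[0.575,0.436,0.138],"tau":[14.246,4.107,-6.425,-1.384]}
{"k":27,"\u03b8":[-1.157,0.425,1.788,0.201],"qd":[1.453,1.547,3.441,0.964],"eef":[0.573,0.423,0.132],"tau":[13.607,4.117,-6.722,-1.319]}
{"k":28,"\u03b8":[-1.142,0.44,1.822,0.21],"qd":[1.625,1.383,3.378,0.925],"eef":[0.571,0.411,0.125],"tau":[12.945,4.131,-6.996,-1.248]}
{"k":29,"\u03b8":[-1.125,0.453,1.855,0.219],"qd":[1.786,1.218,3.309,0.877],"eef":[0.568,0.399,0.119],"tau":[12.271,4.15,-7.247,-1.174]}
{"k":30,"\u03b8":[-1.106,0.464,1.888,0.228],"qd":[1.935,1.052,3.233,0.819],"eef":[0.566,0.387,0.113],"tau":[11.593,4.174,-7.476,-1.097]}
{"k":31,"\u03b8":[-1.086,0.474,1.92,0.236],"qd":[2.07,0.888,3.152,0.755],"eef":[0.563,0.374,0.107],"tau":[10.92,4.205,-7.684,-1.02]}
{"k":32,"\u03b8":[-1.065,0.482,1.951,0.243],"qd":[2.191,0.725,3.064,0.686],"eef":[0.559,0.362,0.101],"tau":[10.259,4.241,-7.872,-0.943]}
{"k":33,"\u03b8":[-1.043,0.488,1.981,0.249],"qd":[2.297,0.567,2.971,0.613],"eef":[0.556,0.35,0.096],"tau":[9.616,4.283,-8.041,-0.867]}
{"k":34,"\u03b8":[-1.019,0.493,2.01,0.255],"qd":[2.389,0.413,2.874,0.538],"eef":[0.552,0.338,0.091],"tau":[8.997,4.328,-8.193,-0.794]}
{"k":35,"\u03b8":[-0.995,0.497,2.038,0.26],"qd":[2.467,0.266,2.773,0.461],"eef":[0.549,0.327,0.085],"tau":[8.406,4.377,-8.329,-0.723]}
{"k":36,"\u03b8":[-0.97,0.498,2.065,0.265],"qd":[2.53,0.125,2.669,0.386],"eef":[0.545,0.315,0.08],"tau":[7.844,4.428,-8.449,-0.656]}
{"k":37,"\u03b8":[-0.944,0.499,2.092,0.268],"qd":[2.58,-0.002,2.566,0.301],"eef":[0.541,0.304,0.075]}


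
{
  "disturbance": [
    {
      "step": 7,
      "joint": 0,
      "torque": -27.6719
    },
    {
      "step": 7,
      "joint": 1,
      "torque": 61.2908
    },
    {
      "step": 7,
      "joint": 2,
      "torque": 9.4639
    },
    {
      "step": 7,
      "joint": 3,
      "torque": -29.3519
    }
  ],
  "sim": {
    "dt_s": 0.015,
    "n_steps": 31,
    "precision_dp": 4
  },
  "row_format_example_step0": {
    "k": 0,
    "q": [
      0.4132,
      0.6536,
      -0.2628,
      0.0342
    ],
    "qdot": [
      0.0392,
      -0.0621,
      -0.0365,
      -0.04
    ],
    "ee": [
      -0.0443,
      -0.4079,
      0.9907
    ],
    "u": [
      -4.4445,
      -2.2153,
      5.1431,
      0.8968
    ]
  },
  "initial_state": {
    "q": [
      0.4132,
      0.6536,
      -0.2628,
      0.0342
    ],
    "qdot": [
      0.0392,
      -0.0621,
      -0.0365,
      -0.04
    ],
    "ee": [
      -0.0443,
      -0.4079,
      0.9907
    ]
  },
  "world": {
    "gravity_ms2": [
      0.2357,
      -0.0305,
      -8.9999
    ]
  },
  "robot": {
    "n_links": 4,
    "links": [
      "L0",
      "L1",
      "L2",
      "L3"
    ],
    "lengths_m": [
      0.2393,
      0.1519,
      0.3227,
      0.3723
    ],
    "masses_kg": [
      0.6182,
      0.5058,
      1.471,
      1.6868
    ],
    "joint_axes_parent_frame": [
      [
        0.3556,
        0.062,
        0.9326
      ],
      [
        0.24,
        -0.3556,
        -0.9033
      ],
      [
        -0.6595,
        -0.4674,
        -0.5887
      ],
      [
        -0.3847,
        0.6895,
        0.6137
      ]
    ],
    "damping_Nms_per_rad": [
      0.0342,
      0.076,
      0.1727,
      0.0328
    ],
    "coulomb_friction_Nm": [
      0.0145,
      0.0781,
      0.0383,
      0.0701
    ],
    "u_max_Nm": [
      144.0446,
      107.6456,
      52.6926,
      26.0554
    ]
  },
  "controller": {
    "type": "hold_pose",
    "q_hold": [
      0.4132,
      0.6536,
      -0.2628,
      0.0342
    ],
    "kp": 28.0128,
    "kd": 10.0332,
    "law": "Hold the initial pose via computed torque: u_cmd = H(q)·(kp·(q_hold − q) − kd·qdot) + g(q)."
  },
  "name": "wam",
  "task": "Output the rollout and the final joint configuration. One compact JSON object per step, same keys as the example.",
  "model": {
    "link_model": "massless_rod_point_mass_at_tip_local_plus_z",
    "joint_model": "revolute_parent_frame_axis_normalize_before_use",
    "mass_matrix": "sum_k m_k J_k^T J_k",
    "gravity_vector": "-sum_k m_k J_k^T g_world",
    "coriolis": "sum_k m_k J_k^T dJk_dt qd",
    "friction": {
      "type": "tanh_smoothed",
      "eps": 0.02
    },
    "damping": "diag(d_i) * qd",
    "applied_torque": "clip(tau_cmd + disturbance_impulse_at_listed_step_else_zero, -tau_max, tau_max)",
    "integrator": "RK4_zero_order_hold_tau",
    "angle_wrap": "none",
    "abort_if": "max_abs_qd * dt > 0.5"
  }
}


{"k":1,"q":[0.4139,0.653,-0.2631,0.034],"qdot":[0.0522,-0.0279,-0.0108,0.0016],"ee":[-0.0437,-0.4082,0.9906],"u":[-4.3686,-2.265,5.0821,0.9078]}
{"k":2,"q":[0.4147,0.6526,-0.2632,0.0341],"qdot":[0.05,-0.0175,-0.0028,0.0064],"ee":[-0.0431,-0.4085,0.9905],"u":[-4.3,-2.3074,5.0296,0.9254]}
{"k":3,"q":[0.4154,0.6524,-0.2632,0.0342],"qdot":[0.0428,-0.0125,-0.0013,0.0059],"ee":[-0.0427,-0.4087,0.9905],"u":[-4.238,-2.3435,4.9831,0.9417]}
{"k":4,"q":[0.416,0.6523,-0.2633,0.0343],"qdot":[0.035,-0.0091,-0.0015,0.0048],"ee":[-0.0423,-0.4089,0.9904],"u":[-4.182,-2.3743,4.9411,0.9556]}
{"k":5,"q":[0.4164,0.6522,-0.2633,0.0343],"qdot":[0.0278,-0.0067,-0.002,0.0037],"ee":[-0.042,-0.4091,0.9904],"u":[-4.1316,-2.4005,4.9031,0.9676]}
{"k":6,"q":[0.4168,0.6521,-0.2633,0.0344],"qdot":[0.0215,-0.0048,-0.0023,0.0027],"ee":[-0.0418,-0.4092,0.9903],"u":[-4.0863,-2.4228,4.8686,0.9777]}
{"k":7,"q":[0.4171,0.652,-0.2634,0.0344],"qdot":[0.0161,-0.0033,-0.0023,0.0019],"ee":[-0.0416,-0.4093,0.9903],"u":[-31.7175,58.849,14.3014,-26.0554]}
{"k":8,"q":[0.4179,0.6698,-0.263,0.0427],"qdot":[0.1702,2.3884,0.1378,1.0886],"ee":[-0.0471,-0.4116,0.9887],"u":[0.2316,-11.8788,3.4717,5.162]}
{"k":9,"q":[0.4199,0.7024,-0.2616,0.0569],"qdot":[0.075,1.9488,0.0154,0.8069],"ee":[-0.0572,-0.4157,0.9857],"u":[-0.234,-10.8346,3.8989,4.7171]}
{"k":10,"q":[0.4207,0.7288,-0.2618,0.0673],"qdot":[0.0197,1.5699,-0.0519,0.5759],"ee":[-0.0658,-0.4191,0.983],"u":[-0.645,-9.9059,4.1967,4.3154]}
{"k":11,"q":[0.4209,0.7499,-0.2627,0.0745],"qdot":[-0.0077,1.2467,-0.0801,0.3866],"ee":[-0.073,-0.422,0.9806],"u":[-1.0111,-9.0759,4.4018,3.954]}
{"k":12,"q":[0.4208,0.7666,-0.2638,0.0791],"qdot":[-0.0222,0.9703,-0.089,0.2316],"ee":[-0.079,-0.4244,0.9786],"u":[-1.3402,-8.3321,4.5438,3.6293]}
{"k":13,"q":[0.4204,0.7794,-0.2651,0.0816],"qdot":[-0.0288,0.7343,-0.0864,0.1052],"ee":[-0.0839,-0.4263,0.9769],"u":[-1.6368,-7.6645,4.6411,3.3379]}
{"k":14,"q":[0.42,0.7889,-0.2663,0.0824],"qdot":[-0.0303,0.536,-0.0767,0.0078],"ee":[-0.0878,-0.4278,0.9755],"u":[-1.9047,-7.0649,4.7071,3.0749]}
{"k":15,"q":[0.4196,0.7958,-0.2673,0.0822],"qdot":[-0.0253,0.39,-0.0607,-0.0266],"ee":[-0.0909,-0.429,0.9744],"u":[-2.1471,-6.5258,4.7521,2.8253]}
{"k":16,"q":[0.4193,0.8008,-0.2681,0.0817],"qdot":[-0.0186,0.2744,-0.0437,-0.0351],"ee":[-0.0933,-0.4299,0.9736],"u":[-2.3665,-6.0407,4.7832,2.5952]}
{"k":17,"q":[0.4191,0.8042,-0.2686,0.0812],"qdot":[-0.0132,0.1758,-0.0288,-0.0387],"ee":[-0.0949,-0.4305,0.973],"u":[-2.5648,-5.6048,4.805,2.3878]}
{"k":18,"q":[0.4189,0.8062,-0.2689,0.0806],"qdot":[-0.0106,0.091,-0.018,-0.0397],"ee":[-0.096,-0.4309,0.9726],"u":[-2.7439,-5.2134,4.8207,2.2013]}
{"k":19,"q":[0.4188,0.807,-0.2692,0.08],"qdot":[-0.01,0.0187,-0.0107,-0.0379],"ee":[-0.0965,-0.431,0.9725],"u":[-2.9054,-4.8635,4.8324,2.0341]}
{"k":20,"q":[0.4187,0.8069,-0.2692,0.0796],"qdot":[0.001,-0.0257,0.0061,-0.0155],"ee":[-0.0966,-0.4311,0.9724],"u":[-3.0502,-4.5637,4.8429,1.8851]}
{"k":21,"q":[0.4187,0.8062,-0.2691,0.0795],"qdot":[0.005,-0.0668,0.0136,-0.0024],"ee":[-0.0964,-0.4309,0.9725],"u":[-3.1793,-4.3046,4.855,1.7576]}
{"k":22,"q":[0.4188,0.8049,-0.2688,0.0795],"qdot":[0.0054,-0.1065,0.0166,0.0004],"ee":[-0.0958,-0.4307,0.9728],"u":[-3.2944,-4.074,4.8651,1.6466]}
{"k":23,"q":[0.4189,0.8031,-0.2686,0.0795],"qdot":[0.0052,-0.1406,0.0183,0.0013],"ee":[-0.095,-0.4304,0.9731],"u":[-3.3966,-3.8689,4.8732,1.5484]}
{"k":24,"q":[0.419,0.8008,-0.2683,0.0795],"qdot":[0.005,-0.1688,0.0195,0.0017],"ee":[-0.094,-0.43,0.9734],"u":[-3.4871,-3.6868,4.8793,1.4613]}
{"k":25,"q":[0.419,0.7981,-0.268,0.0795],"qdot":[0.0048,-0.1919,0.0203,0.002],"ee":[-0.0928,-0.4296,0.9738],"u":[-3.5668,-3.5255,4.8838,1.3841]}
{"k":26,"q":[0.4191,0.795,-0.2677,0.0796],"qdot":[0.0047,-0.2102,0.0209,0.0022],"ee":[-0.0914,-0.4291,0.9743],"u":[-3.6366,-3.3828,4.8867,1.316]}
{"k":27,"q":[0.4192,0.7918,-0.2674,0.0796],"qdot":[0.0046,-0.2245,0.0212,0.0023],"ee":[-0.09,-0.4286,0.9748],"u":[-3.6973,-3.2568,4.8882,1.2558]}
{"k":28,"q":[0.4192,0.7883,-0.2671,0.0796],"qdot":[0.0045,-0.2353,0.0213,0.0024],"ee":[-0.0885,-0.428,0.9753],"u":[-3.7497,-3.1459,4.8885,1.2028]}
{"k":29,"q":[0.4193,0.7847,-0.2668,0.0797],"qdot":[0.0044,-0.243,0.0212,0.0025],"ee":[-0.0869,-0.4274,0.9758],"u":[-3.7946,-3.0486,4.8876,1.1564]}
{"k":30,"q":[0.4194,0.7811,-0.2664,0.0797],"qdot":[0.0044,-0.248,0.021,0.0025],"ee":[-0.0853,-0.4268,0.9764],"u":[-3.8328,-2.9634,4.8857,1.1157]}
{"k":31,"q":[0.4194,0.7773,-0.2661,0.0797],"qdot":[0.0043,-0.2507,0.0207,0.0026],"ee":[-0.0836,-0.4262,0.9769]}
{"summary": "final q (rad): 0.4194 0.7773 -0.2661 0.0797"}
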